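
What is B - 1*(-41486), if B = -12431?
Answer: 29055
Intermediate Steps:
B - 1*(-41486) = -12431 - 1*(-41486) = -12431 + 41486 = 29055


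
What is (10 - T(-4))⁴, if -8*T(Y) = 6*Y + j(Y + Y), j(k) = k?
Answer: 1296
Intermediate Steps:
T(Y) = -Y (T(Y) = -(6*Y + (Y + Y))/8 = -(6*Y + 2*Y)/8 = -Y)
(10 - T(-4))⁴ = (10 - (-1)*(-4))⁴ = (10 - 1*4)⁴ = (10 - 4)⁴ = 6⁴ = 1296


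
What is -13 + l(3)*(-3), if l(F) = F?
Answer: -22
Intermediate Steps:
-13 + l(3)*(-3) = -13 + 3*(-3) = -13 - 9 = -22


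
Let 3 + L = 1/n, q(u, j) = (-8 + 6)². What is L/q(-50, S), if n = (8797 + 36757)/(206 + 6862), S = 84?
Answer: -64797/91108 ≈ -0.71121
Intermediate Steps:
q(u, j) = 4 (q(u, j) = (-2)² = 4)
n = 22777/3534 (n = 45554/7068 = 45554*(1/7068) = 22777/3534 ≈ 6.4451)
L = -64797/22777 (L = -3 + 1/(22777/3534) = -3 + 3534/22777 = -64797/22777 ≈ -2.8448)
L/q(-50, S) = -64797/22777/4 = -64797/22777*¼ = -64797/91108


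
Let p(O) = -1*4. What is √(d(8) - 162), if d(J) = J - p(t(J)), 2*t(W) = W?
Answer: 5*I*√6 ≈ 12.247*I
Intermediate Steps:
t(W) = W/2
p(O) = -4
d(J) = 4 + J (d(J) = J - 1*(-4) = J + 4 = 4 + J)
√(d(8) - 162) = √((4 + 8) - 162) = √(12 - 162) = √(-150) = 5*I*√6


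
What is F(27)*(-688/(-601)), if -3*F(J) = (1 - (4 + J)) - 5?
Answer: 24080/1803 ≈ 13.356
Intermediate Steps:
F(J) = 8/3 + J/3 (F(J) = -((1 - (4 + J)) - 5)/3 = -((1 + (-4 - J)) - 5)/3 = -((-3 - J) - 5)/3 = -(-8 - J)/3 = 8/3 + J/3)
F(27)*(-688/(-601)) = (8/3 + (⅓)*27)*(-688/(-601)) = (8/3 + 9)*(-688*(-1/601)) = (35/3)*(688/601) = 24080/1803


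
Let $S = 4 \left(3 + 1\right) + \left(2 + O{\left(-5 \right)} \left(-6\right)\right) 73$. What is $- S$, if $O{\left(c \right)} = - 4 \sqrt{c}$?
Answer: $-162 - 1752 i \sqrt{5} \approx -162.0 - 3917.6 i$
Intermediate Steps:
$S = 162 + 1752 i \sqrt{5}$ ($S = 4 \left(3 + 1\right) + \left(2 + - 4 \sqrt{-5} \left(-6\right)\right) 73 = 4 \cdot 4 + \left(2 + - 4 i \sqrt{5} \left(-6\right)\right) 73 = 16 + \left(2 + - 4 i \sqrt{5} \left(-6\right)\right) 73 = 16 + \left(2 + 24 i \sqrt{5}\right) 73 = 16 + \left(146 + 1752 i \sqrt{5}\right) = 162 + 1752 i \sqrt{5} \approx 162.0 + 3917.6 i$)
$- S = - (162 + 1752 i \sqrt{5}) = -162 - 1752 i \sqrt{5}$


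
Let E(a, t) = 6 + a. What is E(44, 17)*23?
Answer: 1150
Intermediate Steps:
E(44, 17)*23 = (6 + 44)*23 = 50*23 = 1150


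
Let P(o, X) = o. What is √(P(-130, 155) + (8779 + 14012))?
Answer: √22661 ≈ 150.54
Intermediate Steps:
√(P(-130, 155) + (8779 + 14012)) = √(-130 + (8779 + 14012)) = √(-130 + 22791) = √22661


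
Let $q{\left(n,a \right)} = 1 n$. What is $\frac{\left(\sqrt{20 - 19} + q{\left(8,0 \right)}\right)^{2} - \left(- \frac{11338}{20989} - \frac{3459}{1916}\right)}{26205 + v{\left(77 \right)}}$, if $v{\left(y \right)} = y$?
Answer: $\frac{3351733403}{1056928632568} \approx 0.0031712$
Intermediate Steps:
$q{\left(n,a \right)} = n$
$\frac{\left(\sqrt{20 - 19} + q{\left(8,0 \right)}\right)^{2} - \left(- \frac{11338}{20989} - \frac{3459}{1916}\right)}{26205 + v{\left(77 \right)}} = \frac{\left(\sqrt{20 - 19} + 8\right)^{2} - \left(- \frac{11338}{20989} - \frac{3459}{1916}\right)}{26205 + 77} = \frac{\left(\sqrt{1} + 8\right)^{2} - - \frac{94324559}{40214924}}{26282} = \left(\left(1 + 8\right)^{2} + \left(\frac{3459}{1916} + \frac{11338}{20989}\right)\right) \frac{1}{26282} = \left(9^{2} + \frac{94324559}{40214924}\right) \frac{1}{26282} = \left(81 + \frac{94324559}{40214924}\right) \frac{1}{26282} = \frac{3351733403}{40214924} \cdot \frac{1}{26282} = \frac{3351733403}{1056928632568}$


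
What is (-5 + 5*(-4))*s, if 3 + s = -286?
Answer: 7225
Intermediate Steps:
s = -289 (s = -3 - 286 = -289)
(-5 + 5*(-4))*s = (-5 + 5*(-4))*(-289) = (-5 - 20)*(-289) = -25*(-289) = 7225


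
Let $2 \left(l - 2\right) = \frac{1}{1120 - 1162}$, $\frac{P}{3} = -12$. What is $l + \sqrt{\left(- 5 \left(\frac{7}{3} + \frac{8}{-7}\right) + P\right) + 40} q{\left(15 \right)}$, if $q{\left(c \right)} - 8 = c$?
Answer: $\frac{167}{84} + \frac{23 i \sqrt{861}}{21} \approx 1.9881 + 32.137 i$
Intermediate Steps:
$P = -36$ ($P = 3 \left(-12\right) = -36$)
$q{\left(c \right)} = 8 + c$
$l = \frac{167}{84}$ ($l = 2 + \frac{1}{2 \left(1120 - 1162\right)} = 2 + \frac{1}{2 \left(-42\right)} = 2 + \frac{1}{2} \left(- \frac{1}{42}\right) = 2 - \frac{1}{84} = \frac{167}{84} \approx 1.9881$)
$l + \sqrt{\left(- 5 \left(\frac{7}{3} + \frac{8}{-7}\right) + P\right) + 40} q{\left(15 \right)} = \frac{167}{84} + \sqrt{\left(- 5 \left(\frac{7}{3} + \frac{8}{-7}\right) - 36\right) + 40} \left(8 + 15\right) = \frac{167}{84} + \sqrt{\left(- 5 \left(7 \cdot \frac{1}{3} + 8 \left(- \frac{1}{7}\right)\right) - 36\right) + 40} \cdot 23 = \frac{167}{84} + \sqrt{\left(- 5 \left(\frac{7}{3} - \frac{8}{7}\right) - 36\right) + 40} \cdot 23 = \frac{167}{84} + \sqrt{\left(\left(-5\right) \frac{25}{21} - 36\right) + 40} \cdot 23 = \frac{167}{84} + \sqrt{\left(- \frac{125}{21} - 36\right) + 40} \cdot 23 = \frac{167}{84} + \sqrt{- \frac{881}{21} + 40} \cdot 23 = \frac{167}{84} + \sqrt{- \frac{41}{21}} \cdot 23 = \frac{167}{84} + \frac{i \sqrt{861}}{21} \cdot 23 = \frac{167}{84} + \frac{23 i \sqrt{861}}{21}$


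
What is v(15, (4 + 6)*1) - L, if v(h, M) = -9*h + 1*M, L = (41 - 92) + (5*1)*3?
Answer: -89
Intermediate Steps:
L = -36 (L = -51 + 5*3 = -51 + 15 = -36)
v(h, M) = M - 9*h (v(h, M) = -9*h + M = M - 9*h)
v(15, (4 + 6)*1) - L = ((4 + 6)*1 - 9*15) - 1*(-36) = (10*1 - 135) + 36 = (10 - 135) + 36 = -125 + 36 = -89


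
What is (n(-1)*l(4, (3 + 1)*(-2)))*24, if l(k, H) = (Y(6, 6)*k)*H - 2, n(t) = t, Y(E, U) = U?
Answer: 4656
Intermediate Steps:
l(k, H) = -2 + 6*H*k (l(k, H) = (6*k)*H - 2 = 6*H*k - 2 = -2 + 6*H*k)
(n(-1)*l(4, (3 + 1)*(-2)))*24 = -(-2 + 6*((3 + 1)*(-2))*4)*24 = -(-2 + 6*(4*(-2))*4)*24 = -(-2 + 6*(-8)*4)*24 = -(-2 - 192)*24 = -1*(-194)*24 = 194*24 = 4656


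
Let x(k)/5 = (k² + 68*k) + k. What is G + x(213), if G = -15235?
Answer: 285095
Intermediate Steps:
x(k) = 5*k² + 345*k (x(k) = 5*((k² + 68*k) + k) = 5*(k² + 69*k) = 5*k² + 345*k)
G + x(213) = -15235 + 5*213*(69 + 213) = -15235 + 5*213*282 = -15235 + 300330 = 285095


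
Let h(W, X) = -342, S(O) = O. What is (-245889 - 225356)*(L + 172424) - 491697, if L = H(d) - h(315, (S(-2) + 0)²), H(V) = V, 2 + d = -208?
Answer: -81316643917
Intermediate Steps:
d = -210 (d = -2 - 208 = -210)
L = 132 (L = -210 - 1*(-342) = -210 + 342 = 132)
(-245889 - 225356)*(L + 172424) - 491697 = (-245889 - 225356)*(132 + 172424) - 491697 = -471245*172556 - 491697 = -81316152220 - 491697 = -81316643917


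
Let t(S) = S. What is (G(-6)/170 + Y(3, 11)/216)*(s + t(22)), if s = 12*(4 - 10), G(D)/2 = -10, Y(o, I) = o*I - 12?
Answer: 625/612 ≈ 1.0212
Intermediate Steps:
Y(o, I) = -12 + I*o (Y(o, I) = I*o - 12 = -12 + I*o)
G(D) = -20 (G(D) = 2*(-10) = -20)
s = -72 (s = 12*(-6) = -72)
(G(-6)/170 + Y(3, 11)/216)*(s + t(22)) = (-20/170 + (-12 + 11*3)/216)*(-72 + 22) = (-20*1/170 + (-12 + 33)*(1/216))*(-50) = (-2/17 + 21*(1/216))*(-50) = (-2/17 + 7/72)*(-50) = -25/1224*(-50) = 625/612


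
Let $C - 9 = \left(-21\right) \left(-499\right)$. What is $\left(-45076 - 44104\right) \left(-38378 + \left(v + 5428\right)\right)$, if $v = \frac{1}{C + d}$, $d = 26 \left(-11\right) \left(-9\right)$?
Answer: $\frac{2741602766630}{933} \approx 2.9385 \cdot 10^{9}$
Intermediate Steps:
$d = 2574$ ($d = \left(-286\right) \left(-9\right) = 2574$)
$C = 10488$ ($C = 9 - -10479 = 9 + 10479 = 10488$)
$v = \frac{1}{13062}$ ($v = \frac{1}{10488 + 2574} = \frac{1}{13062} \approx 7.6558 \cdot 10^{-5}$)
$\left(-45076 - 44104\right) \left(-38378 + \left(v + 5428\right)\right) = \left(-45076 - 44104\right) \left(-38378 + \left(\frac{1}{13062} + 5428\right)\right) = - 89180 \left(-38378 + \frac{70900537}{13062}\right) = \left(-89180\right) \left(- \frac{430392899}{13062}\right) = \frac{2741602766630}{933}$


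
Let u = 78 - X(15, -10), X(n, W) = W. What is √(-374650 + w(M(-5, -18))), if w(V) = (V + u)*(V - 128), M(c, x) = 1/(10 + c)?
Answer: I*√9648049/5 ≈ 621.23*I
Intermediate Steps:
u = 88 (u = 78 - 1*(-10) = 78 + 10 = 88)
w(V) = (-128 + V)*(88 + V) (w(V) = (V + 88)*(V - 128) = (88 + V)*(-128 + V) = (-128 + V)*(88 + V))
√(-374650 + w(M(-5, -18))) = √(-374650 + (-11264 + (1/(10 - 5))² - 40/(10 - 5))) = √(-374650 + (-11264 + (1/5)² - 40/5)) = √(-374650 + (-11264 + (⅕)² - 40*⅕)) = √(-374650 + (-11264 + 1/25 - 8)) = √(-374650 - 281799/25) = √(-9648049/25) = I*√9648049/5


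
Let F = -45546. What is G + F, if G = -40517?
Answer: -86063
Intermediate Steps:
G + F = -40517 - 45546 = -86063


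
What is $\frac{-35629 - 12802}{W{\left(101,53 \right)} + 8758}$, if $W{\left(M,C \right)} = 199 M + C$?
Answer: $- \frac{48431}{28910} \approx -1.6752$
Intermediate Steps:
$W{\left(M,C \right)} = C + 199 M$
$\frac{-35629 - 12802}{W{\left(101,53 \right)} + 8758} = \frac{-35629 - 12802}{\left(53 + 199 \cdot 101\right) + 8758} = - \frac{48431}{\left(53 + 20099\right) + 8758} = - \frac{48431}{20152 + 8758} = - \frac{48431}{28910}$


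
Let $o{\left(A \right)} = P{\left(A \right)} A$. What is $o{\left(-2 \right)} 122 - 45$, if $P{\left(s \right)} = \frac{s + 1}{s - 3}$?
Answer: $- \frac{469}{5} \approx -93.8$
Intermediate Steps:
$P{\left(s \right)} = \frac{1 + s}{-3 + s}$
$o{\left(A \right)} = \frac{A \left(1 + A\right)}{-3 + A}$ ($o{\left(A \right)} = \frac{1 + A}{-3 + A} A = \frac{A \left(1 + A\right)}{-3 + A}$)
$o{\left(-2 \right)} 122 - 45 = - \frac{2 \left(1 - 2\right)}{-3 - 2} \cdot 122 - 45 = \left(-2\right) \frac{1}{-5} \left(-1\right) 122 - 45 = \left(-2\right) \left(- \frac{1}{5}\right) \left(-1\right) 122 - 45 = \left(- \frac{2}{5}\right) 122 - 45 = - \frac{244}{5} - 45 = - \frac{469}{5}$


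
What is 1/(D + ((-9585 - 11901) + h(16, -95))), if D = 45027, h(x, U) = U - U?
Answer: 1/23541 ≈ 4.2479e-5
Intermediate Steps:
h(x, U) = 0
1/(D + ((-9585 - 11901) + h(16, -95))) = 1/(45027 + ((-9585 - 11901) + 0)) = 1/(45027 + (-21486 + 0)) = 1/(45027 - 21486) = 1/23541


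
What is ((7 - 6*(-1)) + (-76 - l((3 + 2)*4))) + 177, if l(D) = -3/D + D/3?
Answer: 6449/60 ≈ 107.48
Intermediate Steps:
l(D) = -3/D + D/3 (l(D) = -3/D + D*(⅓) = -3/D + D/3)
((7 - 6*(-1)) + (-76 - l((3 + 2)*4))) + 177 = ((7 - 6*(-1)) + (-76 - (-3*1/(4*(3 + 2)) + ((3 + 2)*4)/3))) + 177 = ((7 + 6) + (-76 - (-3/(5*4) + (5*4)/3))) + 177 = (13 + (-76 - (-3/20 + (⅓)*20))) + 177 = (13 + (-76 - (-3*1/20 + 20/3))) + 177 = (13 + (-76 - (-3/20 + 20/3))) + 177 = (13 + (-76 - 1*391/60)) + 177 = (13 + (-76 - 391/60)) + 177 = (13 - 4951/60) + 177 = -4171/60 + 177 = 6449/60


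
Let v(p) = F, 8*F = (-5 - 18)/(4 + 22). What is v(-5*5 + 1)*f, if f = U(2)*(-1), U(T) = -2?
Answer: -23/104 ≈ -0.22115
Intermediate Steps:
F = -23/208 (F = ((-5 - 18)/(4 + 22))/8 = (-23/26)/8 = (-23*1/26)/8 = (⅛)*(-23/26) = -23/208 ≈ -0.11058)
v(p) = -23/208
f = 2 (f = -2*(-1) = 2)
v(-5*5 + 1)*f = -23/208*2 = -23/104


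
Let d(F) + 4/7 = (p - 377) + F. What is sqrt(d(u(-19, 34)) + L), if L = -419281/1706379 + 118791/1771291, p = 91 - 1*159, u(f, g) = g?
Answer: I*sqrt(184314964652223842682682007109)/21157456357023 ≈ 20.292*I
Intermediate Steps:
p = -68 (p = 91 - 159 = -68)
L = -539966193982/3022493765289 (L = -419281*1/1706379 + 118791*(1/1771291) = -419281/1706379 + 118791/1771291 = -539966193982/3022493765289 ≈ -0.17865)
d(F) = -3119/7 + F (d(F) = -4/7 + ((-68 - 377) + F) = -4/7 + (-445 + F) = -3119/7 + F)
sqrt(d(u(-19, 34)) + L) = sqrt((-3119/7 + 34) - 539966193982/3022493765289) = sqrt(-2881/7 - 539966193982/3022493765289) = sqrt(-8711584301155483/21157456357023) = I*sqrt(184314964652223842682682007109)/21157456357023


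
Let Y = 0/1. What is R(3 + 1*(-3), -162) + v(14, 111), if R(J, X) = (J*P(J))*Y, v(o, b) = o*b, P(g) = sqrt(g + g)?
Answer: 1554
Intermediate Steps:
Y = 0 (Y = 0*1 = 0)
P(g) = sqrt(2)*sqrt(g) (P(g) = sqrt(2*g) = sqrt(2)*sqrt(g))
v(o, b) = b*o
R(J, X) = 0 (R(J, X) = (J*(sqrt(2)*sqrt(J)))*0 = (sqrt(2)*J**(3/2))*0 = 0)
R(3 + 1*(-3), -162) + v(14, 111) = 0 + 111*14 = 0 + 1554 = 1554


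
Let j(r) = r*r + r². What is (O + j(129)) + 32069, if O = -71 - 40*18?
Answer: 64560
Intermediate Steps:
O = -791 (O = -71 - 720 = -791)
j(r) = 2*r² (j(r) = r² + r² = 2*r²)
(O + j(129)) + 32069 = (-791 + 2*129²) + 32069 = (-791 + 2*16641) + 32069 = (-791 + 33282) + 32069 = 32491 + 32069 = 64560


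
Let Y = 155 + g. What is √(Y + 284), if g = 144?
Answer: √583 ≈ 24.145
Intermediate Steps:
Y = 299 (Y = 155 + 144 = 299)
√(Y + 284) = √(299 + 284) = √583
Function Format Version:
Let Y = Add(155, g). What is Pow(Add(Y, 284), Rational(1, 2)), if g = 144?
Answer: Pow(583, Rational(1, 2)) ≈ 24.145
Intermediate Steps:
Y = 299 (Y = Add(155, 144) = 299)
Pow(Add(Y, 284), Rational(1, 2)) = Pow(Add(299, 284), Rational(1, 2)) = Pow(583, Rational(1, 2))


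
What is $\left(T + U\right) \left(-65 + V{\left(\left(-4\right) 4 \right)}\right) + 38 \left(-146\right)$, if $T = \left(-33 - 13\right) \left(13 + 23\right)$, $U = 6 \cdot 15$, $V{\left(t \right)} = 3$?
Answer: $91544$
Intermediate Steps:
$U = 90$
$T = -1656$ ($T = \left(-46\right) 36 = -1656$)
$\left(T + U\right) \left(-65 + V{\left(\left(-4\right) 4 \right)}\right) + 38 \left(-146\right) = \left(-1656 + 90\right) \left(-65 + 3\right) + 38 \left(-146\right) = \left(-1566\right) \left(-62\right) - 5548 = 97092 - 5548 = 91544$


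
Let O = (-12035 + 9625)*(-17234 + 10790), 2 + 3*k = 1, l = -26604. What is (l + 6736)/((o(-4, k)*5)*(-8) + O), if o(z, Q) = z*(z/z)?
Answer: -4967/3882550 ≈ -0.0012793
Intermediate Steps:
k = -⅓ (k = -⅔ + (⅓)*1 = -⅔ + ⅓ = -⅓ ≈ -0.33333)
O = 15530040 (O = -2410*(-6444) = 15530040)
o(z, Q) = z (o(z, Q) = z*1 = z)
(l + 6736)/((o(-4, k)*5)*(-8) + O) = (-26604 + 6736)/(-4*5*(-8) + 15530040) = -19868/(-20*(-8) + 15530040) = -19868/(160 + 15530040) = -19868/15530200 = -19868*1/15530200 = -4967/3882550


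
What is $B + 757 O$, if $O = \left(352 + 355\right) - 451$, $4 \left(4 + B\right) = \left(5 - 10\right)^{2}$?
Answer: $\frac{775177}{4} \approx 1.9379 \cdot 10^{5}$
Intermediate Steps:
$B = \frac{9}{4}$ ($B = -4 + \frac{\left(5 - 10\right)^{2}}{4} = -4 + \frac{\left(-5\right)^{2}}{4} = -4 + \frac{1}{4} \cdot 25 = -4 + \frac{25}{4} = \frac{9}{4} \approx 2.25$)
$O = 256$ ($O = 707 - 451 = 256$)
$B + 757 O = \frac{9}{4} + 757 \cdot 256 = \frac{9}{4} + 193792 = \frac{775177}{4}$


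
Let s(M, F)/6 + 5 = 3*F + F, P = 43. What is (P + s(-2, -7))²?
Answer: 24025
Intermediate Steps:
s(M, F) = -30 + 24*F (s(M, F) = -30 + 6*(3*F + F) = -30 + 6*(4*F) = -30 + 24*F)
(P + s(-2, -7))² = (43 + (-30 + 24*(-7)))² = (43 + (-30 - 168))² = (43 - 198)² = (-155)² = 24025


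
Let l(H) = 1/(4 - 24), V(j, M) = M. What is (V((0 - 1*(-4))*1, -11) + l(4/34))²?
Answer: 48841/400 ≈ 122.10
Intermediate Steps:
l(H) = -1/20 (l(H) = 1/(-20) = -1/20)
(V((0 - 1*(-4))*1, -11) + l(4/34))² = (-11 - 1/20)² = (-221/20)² = 48841/400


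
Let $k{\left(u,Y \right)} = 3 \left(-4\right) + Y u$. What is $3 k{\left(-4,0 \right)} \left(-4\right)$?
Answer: $144$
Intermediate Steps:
$k{\left(u,Y \right)} = -12 + Y u$
$3 k{\left(-4,0 \right)} \left(-4\right) = 3 \left(-12 + 0 \left(-4\right)\right) \left(-4\right) = 3 \left(-12 + 0\right) \left(-4\right) = 3 \left(-12\right) \left(-4\right) = \left(-36\right) \left(-4\right) = 144$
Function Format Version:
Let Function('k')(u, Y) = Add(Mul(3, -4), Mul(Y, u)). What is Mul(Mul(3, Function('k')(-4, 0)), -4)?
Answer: 144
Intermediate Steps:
Function('k')(u, Y) = Add(-12, Mul(Y, u))
Mul(Mul(3, Function('k')(-4, 0)), -4) = Mul(Mul(3, Add(-12, Mul(0, -4))), -4) = Mul(Mul(3, Add(-12, 0)), -4) = Mul(Mul(3, -12), -4) = Mul(-36, -4) = 144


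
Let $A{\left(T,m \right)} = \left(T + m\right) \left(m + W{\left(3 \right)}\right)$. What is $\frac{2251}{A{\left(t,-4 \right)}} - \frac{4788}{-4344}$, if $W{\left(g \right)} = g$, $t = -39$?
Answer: $\frac{832019}{15566} \approx 53.451$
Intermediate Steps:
$A{\left(T,m \right)} = \left(3 + m\right) \left(T + m\right)$ ($A{\left(T,m \right)} = \left(T + m\right) \left(m + 3\right) = \left(T + m\right) \left(3 + m\right) = \left(3 + m\right) \left(T + m\right)$)
$\frac{2251}{A{\left(t,-4 \right)}} - \frac{4788}{-4344} = \frac{2251}{\left(-4\right)^{2} + 3 \left(-39\right) + 3 \left(-4\right) - -156} - \frac{4788}{-4344} = \frac{2251}{16 - 117 - 12 + 156} - - \frac{399}{362} = \frac{2251}{43} + \frac{399}{362} = \frac{832019}{15566}$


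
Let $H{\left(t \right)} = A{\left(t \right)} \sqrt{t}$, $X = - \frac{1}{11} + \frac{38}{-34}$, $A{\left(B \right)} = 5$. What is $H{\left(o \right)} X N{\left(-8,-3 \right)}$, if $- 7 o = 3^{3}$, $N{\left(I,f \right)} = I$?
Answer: $\frac{27120 i \sqrt{21}}{1309} \approx 94.942 i$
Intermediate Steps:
$X = - \frac{226}{187}$ ($X = \left(-1\right) \frac{1}{11} + 38 \left(- \frac{1}{34}\right) = - \frac{1}{11} - \frac{19}{17} = - \frac{226}{187} \approx -1.2086$)
$o = - \frac{27}{7}$ ($o = - \frac{3^{3}}{7} = \left(- \frac{1}{7}\right) 27 = - \frac{27}{7} \approx -3.8571$)
$H{\left(t \right)} = 5 \sqrt{t}$
$H{\left(o \right)} X N{\left(-8,-3 \right)} = 5 \sqrt{- \frac{27}{7}} \left(- \frac{226}{187}\right) \left(-8\right) = 5 \frac{3 i \sqrt{21}}{7} \left(- \frac{226}{187}\right) \left(-8\right) = \frac{15 i \sqrt{21}}{7} \left(- \frac{226}{187}\right) \left(-8\right) = - \frac{3390 i \sqrt{21}}{1309} \left(-8\right) = \frac{27120 i \sqrt{21}}{1309}$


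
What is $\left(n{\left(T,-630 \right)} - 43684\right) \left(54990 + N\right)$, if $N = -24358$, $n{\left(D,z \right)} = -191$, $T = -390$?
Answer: $-1343979000$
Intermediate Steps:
$\left(n{\left(T,-630 \right)} - 43684\right) \left(54990 + N\right) = \left(-191 - 43684\right) \left(54990 - 24358\right) = \left(-43875\right) 30632 = -1343979000$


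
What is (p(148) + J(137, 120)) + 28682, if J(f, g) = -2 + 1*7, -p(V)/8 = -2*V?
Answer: 31055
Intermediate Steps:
p(V) = 16*V (p(V) = -(-16)*V = 16*V)
J(f, g) = 5 (J(f, g) = -2 + 7 = 5)
(p(148) + J(137, 120)) + 28682 = (16*148 + 5) + 28682 = (2368 + 5) + 28682 = 2373 + 28682 = 31055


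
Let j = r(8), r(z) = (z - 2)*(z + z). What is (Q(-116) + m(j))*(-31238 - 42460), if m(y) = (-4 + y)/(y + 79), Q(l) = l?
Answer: 1489289184/175 ≈ 8.5102e+6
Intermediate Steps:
r(z) = 2*z*(-2 + z) (r(z) = (-2 + z)*(2*z) = 2*z*(-2 + z))
j = 96 (j = 2*8*(-2 + 8) = 2*8*6 = 96)
m(y) = (-4 + y)/(79 + y)
(Q(-116) + m(j))*(-31238 - 42460) = (-116 + (-4 + 96)/(79 + 96))*(-31238 - 42460) = (-116 + 92/175)*(-73698) = -20208/175*(-73698) = 1489289184/175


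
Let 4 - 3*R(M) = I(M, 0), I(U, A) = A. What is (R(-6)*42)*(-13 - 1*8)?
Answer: -1176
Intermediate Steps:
R(M) = 4/3 (R(M) = 4/3 - ⅓*0 = 4/3 + 0 = 4/3)
(R(-6)*42)*(-13 - 1*8) = ((4/3)*42)*(-13 - 1*8) = 56*(-13 - 8) = 56*(-21) = -1176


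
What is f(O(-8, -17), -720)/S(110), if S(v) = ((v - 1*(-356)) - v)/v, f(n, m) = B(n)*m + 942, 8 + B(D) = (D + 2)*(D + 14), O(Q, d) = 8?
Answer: -4171695/89 ≈ -46873.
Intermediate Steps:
B(D) = -8 + (2 + D)*(14 + D) (B(D) = -8 + (D + 2)*(D + 14) = -8 + (2 + D)*(14 + D))
f(n, m) = 942 + m*(20 + n² + 16*n) (f(n, m) = (20 + n² + 16*n)*m + 942 = m*(20 + n² + 16*n) + 942 = 942 + m*(20 + n² + 16*n))
S(v) = 356/v (S(v) = ((v + 356) - v)/v = ((356 + v) - v)/v = 356/v)
f(O(-8, -17), -720)/S(110) = (942 - 720*(20 + 8² + 16*8))/((356/110)) = (942 - 720*(20 + 64 + 128))/((356*(1/110))) = (942 - 720*212)/(178/55) = (942 - 152640)*(55/178) = -151698*55/178 = -4171695/89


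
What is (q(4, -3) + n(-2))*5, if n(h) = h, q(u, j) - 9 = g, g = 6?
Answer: 65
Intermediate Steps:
q(u, j) = 15 (q(u, j) = 9 + 6 = 15)
(q(4, -3) + n(-2))*5 = (15 - 2)*5 = 13*5 = 65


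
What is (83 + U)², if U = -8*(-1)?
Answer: 8281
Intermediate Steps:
U = 8
(83 + U)² = (83 + 8)² = 91² = 8281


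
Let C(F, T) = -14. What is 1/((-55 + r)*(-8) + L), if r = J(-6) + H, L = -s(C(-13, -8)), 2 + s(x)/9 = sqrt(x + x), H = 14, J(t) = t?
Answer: 197/78752 + 9*I*sqrt(7)/78752 ≈ 0.0025015 + 0.00030236*I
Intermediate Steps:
s(x) = -18 + 9*sqrt(2)*sqrt(x) (s(x) = -18 + 9*sqrt(x + x) = -18 + 9*sqrt(2*x) = -18 + 9*(sqrt(2)*sqrt(x)) = -18 + 9*sqrt(2)*sqrt(x))
L = 18 - 18*I*sqrt(7) (L = -(-18 + 9*sqrt(2)*sqrt(-14)) = -(-18 + 9*sqrt(2)*(I*sqrt(14))) = -(-18 + 18*I*sqrt(7)) = 18 - 18*I*sqrt(7) ≈ 18.0 - 47.624*I)
r = 8 (r = -6 + 14 = 8)
1/((-55 + r)*(-8) + L) = 1/((-55 + 8)*(-8) + (18 - 18*I*sqrt(7))) = 1/(-47*(-8) + (18 - 18*I*sqrt(7))) = 1/(376 + (18 - 18*I*sqrt(7))) = 1/(394 - 18*I*sqrt(7))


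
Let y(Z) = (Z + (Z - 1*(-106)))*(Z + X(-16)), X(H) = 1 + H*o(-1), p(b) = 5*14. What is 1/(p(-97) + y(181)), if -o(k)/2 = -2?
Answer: 1/55294 ≈ 1.8085e-5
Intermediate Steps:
o(k) = 4 (o(k) = -2*(-2) = 4)
p(b) = 70
X(H) = 1 + 4*H (X(H) = 1 + H*4 = 1 + 4*H)
y(Z) = (-63 + Z)*(106 + 2*Z) (y(Z) = (Z + (Z - 1*(-106)))*(Z + (1 + 4*(-16))) = (Z + (Z + 106))*(Z + (1 - 64)) = (Z + (106 + Z))*(Z - 63) = (106 + 2*Z)*(-63 + Z) = (-63 + Z)*(106 + 2*Z))
1/(p(-97) + y(181)) = 1/(70 + (-6678 - 20*181 + 2*181²)) = 1/(70 + (-6678 - 3620 + 2*32761)) = 1/(70 + (-6678 - 3620 + 65522)) = 1/(70 + 55224) = 1/55294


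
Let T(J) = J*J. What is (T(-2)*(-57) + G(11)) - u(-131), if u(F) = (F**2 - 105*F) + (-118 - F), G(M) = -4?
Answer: -31161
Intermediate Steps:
T(J) = J**2
u(F) = -118 + F**2 - 106*F
(T(-2)*(-57) + G(11)) - u(-131) = ((-2)**2*(-57) - 4) - (-118 + (-131)**2 - 106*(-131)) = (4*(-57) - 4) - (-118 + 17161 + 13886) = (-228 - 4) - 1*30929 = -232 - 30929 = -31161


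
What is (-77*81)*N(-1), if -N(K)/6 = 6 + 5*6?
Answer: 1347192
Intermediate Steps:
N(K) = -216 (N(K) = -6*(6 + 5*6) = -6*(6 + 30) = -6*36 = -216)
(-77*81)*N(-1) = -77*81*(-216) = -6237*(-216) = 1347192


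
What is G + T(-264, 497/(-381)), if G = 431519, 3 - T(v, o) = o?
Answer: 164410379/381 ≈ 4.3152e+5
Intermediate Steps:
T(v, o) = 3 - o
G + T(-264, 497/(-381)) = 431519 + (3 - 497/(-381)) = 431519 + (3 - 497*(-1)/381) = 431519 + (3 - 1*(-497/381)) = 431519 + (3 + 497/381) = 431519 + 1640/381 = 164410379/381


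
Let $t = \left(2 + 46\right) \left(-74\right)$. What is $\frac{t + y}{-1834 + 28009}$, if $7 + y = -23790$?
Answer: $- \frac{27349}{26175} \approx -1.0449$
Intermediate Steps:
$t = -3552$ ($t = 48 \left(-74\right) = -3552$)
$y = -23797$ ($y = -7 - 23790 = -23797$)
$\frac{t + y}{-1834 + 28009} = \frac{-3552 - 23797}{-1834 + 28009} = - \frac{27349}{26175}$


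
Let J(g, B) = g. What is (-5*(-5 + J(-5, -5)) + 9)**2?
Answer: 3481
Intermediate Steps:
(-5*(-5 + J(-5, -5)) + 9)**2 = (-5*(-5 - 5) + 9)**2 = (-5*(-10) + 9)**2 = (50 + 9)**2 = 59**2 = 3481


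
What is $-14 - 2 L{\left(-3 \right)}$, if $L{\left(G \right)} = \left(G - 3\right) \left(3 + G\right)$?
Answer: $-14$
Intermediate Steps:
$L{\left(G \right)} = \left(-3 + G\right) \left(3 + G\right)$
$-14 - 2 L{\left(-3 \right)} = -14 - 2 \left(-9 + \left(-3\right)^{2}\right) = -14 - 2 \left(-9 + 9\right) = -14 - 0 = -14 + 0 = -14$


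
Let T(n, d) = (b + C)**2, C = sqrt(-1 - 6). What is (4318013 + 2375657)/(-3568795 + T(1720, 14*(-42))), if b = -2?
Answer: 3346835*I/(-1784399*I + 2*sqrt(7)) ≈ -1.8756 + 5.562e-6*I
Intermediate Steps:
C = I*sqrt(7) (C = sqrt(-7) = I*sqrt(7) ≈ 2.6458*I)
T(n, d) = (-2 + I*sqrt(7))**2
(4318013 + 2375657)/(-3568795 + T(1720, 14*(-42))) = (4318013 + 2375657)/(-3568795 + (2 - I*sqrt(7))**2) = 6693670/(-3568795 + (2 - I*sqrt(7))**2)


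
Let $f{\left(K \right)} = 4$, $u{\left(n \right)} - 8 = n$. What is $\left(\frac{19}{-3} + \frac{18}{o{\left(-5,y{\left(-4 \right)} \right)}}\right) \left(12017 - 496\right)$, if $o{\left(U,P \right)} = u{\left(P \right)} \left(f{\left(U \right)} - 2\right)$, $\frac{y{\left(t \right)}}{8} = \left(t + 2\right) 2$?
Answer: $- \frac{1854881}{24} \approx -77287.0$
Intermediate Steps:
$y{\left(t \right)} = 32 + 16 t$ ($y{\left(t \right)} = 8 \left(t + 2\right) 2 = 8 \left(2 + t\right) 2 = 8 \left(4 + 2 t\right) = 32 + 16 t$)
$u{\left(n \right)} = 8 + n$
$o{\left(U,P \right)} = 16 + 2 P$ ($o{\left(U,P \right)} = \left(8 + P\right) \left(4 - 2\right) = \left(8 + P\right) 2 = 16 + 2 P$)
$\left(\frac{19}{-3} + \frac{18}{o{\left(-5,y{\left(-4 \right)} \right)}}\right) \left(12017 - 496\right) = \left(\frac{19}{-3} + \frac{18}{16 + 2 \left(32 + 16 \left(-4\right)\right)}\right) \left(12017 - 496\right) = \left(19 \left(- \frac{1}{3}\right) + \frac{18}{16 + 2 \left(32 - 64\right)}\right) \left(12017 - 496\right) = \left(- \frac{19}{3} + \frac{18}{16 + 2 \left(-32\right)}\right) 11521 = \left(- \frac{19}{3} + \frac{18}{16 - 64}\right) 11521 = \left(- \frac{19}{3} + \frac{18}{-48}\right) 11521 = \left(- \frac{19}{3} + 18 \left(- \frac{1}{48}\right)\right) 11521 = \left(- \frac{19}{3} - \frac{3}{8}\right) 11521 = \left(- \frac{161}{24}\right) 11521 = - \frac{1854881}{24}$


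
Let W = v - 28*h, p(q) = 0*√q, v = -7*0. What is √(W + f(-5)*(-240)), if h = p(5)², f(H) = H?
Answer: 20*√3 ≈ 34.641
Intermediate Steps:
v = 0
p(q) = 0
h = 0 (h = 0² = 0)
W = 0 (W = 0 - 28*0 = 0 + 0 = 0)
√(W + f(-5)*(-240)) = √(0 - 5*(-240)) = √(0 + 1200) = √1200 = 20*√3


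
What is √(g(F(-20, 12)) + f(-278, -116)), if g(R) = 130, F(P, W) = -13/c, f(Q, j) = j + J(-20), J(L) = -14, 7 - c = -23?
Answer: 0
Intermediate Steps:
c = 30 (c = 7 - 1*(-23) = 7 + 23 = 30)
f(Q, j) = -14 + j (f(Q, j) = j - 14 = -14 + j)
F(P, W) = -13/30
√(g(F(-20, 12)) + f(-278, -116)) = √(130 + (-14 - 116)) = √(130 - 130) = √0 = 0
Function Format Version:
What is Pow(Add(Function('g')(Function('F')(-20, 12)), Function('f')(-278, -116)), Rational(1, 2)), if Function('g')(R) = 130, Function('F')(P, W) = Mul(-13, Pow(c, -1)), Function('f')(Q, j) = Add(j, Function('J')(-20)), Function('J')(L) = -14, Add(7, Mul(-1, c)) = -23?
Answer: 0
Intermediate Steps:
c = 30 (c = Add(7, Mul(-1, -23)) = Add(7, 23) = 30)
Function('f')(Q, j) = Add(-14, j) (Function('f')(Q, j) = Add(j, -14) = Add(-14, j))
Function('F')(P, W) = Rational(-13, 30) (Function('F')(P, W) = Mul(-13, Pow(30, -1)) = Mul(-13, Rational(1, 30)) = Rational(-13, 30))
Pow(Add(Function('g')(Function('F')(-20, 12)), Function('f')(-278, -116)), Rational(1, 2)) = Pow(Add(130, Add(-14, -116)), Rational(1, 2)) = Pow(Add(130, -130), Rational(1, 2)) = Pow(0, Rational(1, 2)) = 0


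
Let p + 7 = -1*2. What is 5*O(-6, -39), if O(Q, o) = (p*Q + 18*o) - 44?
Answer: -3460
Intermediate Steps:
p = -9 (p = -7 - 1*2 = -7 - 2 = -9)
O(Q, o) = -44 - 9*Q + 18*o (O(Q, o) = (-9*Q + 18*o) - 44 = -44 - 9*Q + 18*o)
5*O(-6, -39) = 5*(-44 - 9*(-6) + 18*(-39)) = 5*(-44 + 54 - 702) = 5*(-692) = -3460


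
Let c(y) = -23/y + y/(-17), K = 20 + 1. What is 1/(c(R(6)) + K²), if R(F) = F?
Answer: 102/44555 ≈ 0.0022893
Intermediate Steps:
K = 21
c(y) = -23/y - y/17 (c(y) = -23/y + y*(-1/17) = -23/y - y/17)
1/(c(R(6)) + K²) = 1/((-23/6 - 1/17*6) + 21²) = 1/((-23*⅙ - 6/17) + 441) = 1/((-23/6 - 6/17) + 441) = 1/(-427/102 + 441) = 1/(44555/102) = 102/44555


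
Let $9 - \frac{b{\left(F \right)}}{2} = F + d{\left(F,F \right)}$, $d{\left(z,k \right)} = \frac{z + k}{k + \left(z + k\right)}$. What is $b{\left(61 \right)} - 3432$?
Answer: $- \frac{10612}{3} \approx -3537.3$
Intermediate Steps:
$d{\left(z,k \right)} = \frac{k + z}{z + 2 k}$ ($d{\left(z,k \right)} = \frac{k + z}{k + \left(k + z\right)} = \frac{k + z}{z + 2 k}$)
$b{\left(F \right)} = \frac{50}{3} - 2 F$ ($b{\left(F \right)} = 18 - 2 \left(F + \frac{F + F}{F + 2 F}\right) = 18 - 2 \left(F + \frac{2 F}{3 F}\right) = 18 - 2 \left(F + \frac{1}{3 F} 2 F\right) = 18 - 2 \left(F + \frac{2}{3}\right) = 18 - 2 \left(\frac{2}{3} + F\right) = 18 - \left(\frac{4}{3} + 2 F\right) = \frac{50}{3} - 2 F$)
$b{\left(61 \right)} - 3432 = \left(\frac{50}{3} - 122\right) - 3432 = - \frac{316}{3} - 3432 = - \frac{10612}{3}$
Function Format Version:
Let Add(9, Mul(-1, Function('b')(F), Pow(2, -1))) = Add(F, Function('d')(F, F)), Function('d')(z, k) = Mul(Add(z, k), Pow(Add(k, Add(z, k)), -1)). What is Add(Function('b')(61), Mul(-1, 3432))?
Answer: Rational(-10612, 3) ≈ -3537.3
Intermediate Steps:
Function('d')(z, k) = Mul(Pow(Add(z, Mul(2, k)), -1), Add(k, z)) (Function('d')(z, k) = Mul(Add(k, z), Pow(Add(k, Add(k, z)), -1)) = Mul(Add(k, z), Pow(Add(z, Mul(2, k)), -1)) = Mul(Pow(Add(z, Mul(2, k)), -1), Add(k, z)))
Function('b')(F) = Add(Rational(50, 3), Mul(-2, F)) (Function('b')(F) = Add(18, Mul(-2, Add(F, Mul(Pow(Add(F, Mul(2, F)), -1), Add(F, F))))) = Add(18, Mul(-2, Add(F, Mul(Pow(Mul(3, F), -1), Mul(2, F))))) = Add(18, Mul(-2, Add(F, Mul(Mul(Rational(1, 3), Pow(F, -1)), Mul(2, F))))) = Add(18, Mul(-2, Add(F, Rational(2, 3)))) = Add(18, Mul(-2, Add(Rational(2, 3), F))) = Add(18, Add(Rational(-4, 3), Mul(-2, F))) = Add(Rational(50, 3), Mul(-2, F)))
Add(Function('b')(61), Mul(-1, 3432)) = Add(Add(Rational(50, 3), Mul(-2, 61)), Mul(-1, 3432)) = Add(Add(Rational(50, 3), -122), -3432) = Add(Rational(-316, 3), -3432) = Rational(-10612, 3)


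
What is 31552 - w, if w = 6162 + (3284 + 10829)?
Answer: 11277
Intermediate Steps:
w = 20275 (w = 6162 + 14113 = 20275)
31552 - w = 31552 - 1*20275 = 31552 - 20275 = 11277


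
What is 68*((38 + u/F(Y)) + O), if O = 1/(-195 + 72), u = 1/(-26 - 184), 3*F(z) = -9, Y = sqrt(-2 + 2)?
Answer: 33366614/12915 ≈ 2583.6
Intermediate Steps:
Y = 0 (Y = sqrt(0) = 0)
F(z) = -3 (F(z) = (1/3)*(-9) = -3)
u = -1/210 (u = 1/(-210) = -1/210 ≈ -0.0047619)
O = -1/123 (O = 1/(-123) = -1/123 ≈ -0.0081301)
68*((38 + u/F(Y)) + O) = 68*((38 - 1/210/(-3)) - 1/123) = 68*((38 - 1/210*(-1/3)) - 1/123) = 68*((38 + 1/630) - 1/123) = 68*(23941/630 - 1/123) = 68*(981371/25830) = 33366614/12915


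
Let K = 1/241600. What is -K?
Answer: -1/241600 ≈ -4.1391e-6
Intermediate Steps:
K = 1/241600 ≈ 4.1391e-6
-K = -1*1/241600 = -1/241600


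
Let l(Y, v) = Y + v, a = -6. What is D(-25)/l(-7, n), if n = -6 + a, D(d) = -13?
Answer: 13/19 ≈ 0.68421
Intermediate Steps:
n = -12 (n = -6 - 6 = -12)
D(-25)/l(-7, n) = -13/(-7 - 12) = -13/(-19) = -13*(-1/19) = 13/19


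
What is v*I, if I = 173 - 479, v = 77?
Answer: -23562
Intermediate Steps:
I = -306
v*I = 77*(-306) = -23562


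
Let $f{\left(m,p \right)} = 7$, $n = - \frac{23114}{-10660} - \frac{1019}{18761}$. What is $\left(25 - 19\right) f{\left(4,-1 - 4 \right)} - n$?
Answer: $\frac{306803681}{7692010} \approx 39.886$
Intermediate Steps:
$n = \frac{16260739}{7692010}$ ($n = \left(-23114\right) \left(- \frac{1}{10660}\right) - \frac{1019}{18761} = \frac{889}{410} - \frac{1019}{18761} = \frac{16260739}{7692010} \approx 2.114$)
$\left(25 - 19\right) f{\left(4,-1 - 4 \right)} - n = \left(25 - 19\right) 7 - \frac{16260739}{7692010} = 6 \cdot 7 - \frac{16260739}{7692010} = 42 - \frac{16260739}{7692010} = \frac{306803681}{7692010}$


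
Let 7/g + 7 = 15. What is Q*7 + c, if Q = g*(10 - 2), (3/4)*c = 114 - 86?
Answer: 259/3 ≈ 86.333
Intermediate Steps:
g = 7/8 (g = 7/(-7 + 15) = 7/8 ≈ 0.87500)
c = 112/3 (c = 4*(114 - 86)/3 = (4/3)*28 = 112/3 ≈ 37.333)
Q = 7 (Q = 7*(10 - 2)/8 = (7/8)*8 = 7)
Q*7 + c = 7*7 + 112/3 = 49 + 112/3 = 259/3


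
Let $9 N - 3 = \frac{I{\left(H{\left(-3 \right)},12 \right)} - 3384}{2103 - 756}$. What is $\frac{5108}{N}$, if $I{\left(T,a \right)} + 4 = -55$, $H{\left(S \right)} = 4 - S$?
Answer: $\frac{30962142}{299} \approx 1.0355 \cdot 10^{5}$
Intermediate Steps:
$I{\left(T,a \right)} = -59$ ($I{\left(T,a \right)} = -4 - 55 = -59$)
$N = \frac{598}{12123}$ ($N = \frac{1}{3} + \frac{\left(-59 - 3384\right) \frac{1}{2103 - 756}}{9} = \frac{1}{3} + \frac{\left(-3443\right) \frac{1}{1347}}{9} = \frac{1}{3} + \frac{1}{9} \left(- \frac{3443}{1347}\right) = \frac{1}{3} - \frac{3443}{12123} = \frac{598}{12123} \approx 0.049328$)
$\frac{5108}{N} = \frac{5108}{\frac{598}{12123}} = 5108 \cdot \frac{12123}{598} = \frac{30962142}{299}$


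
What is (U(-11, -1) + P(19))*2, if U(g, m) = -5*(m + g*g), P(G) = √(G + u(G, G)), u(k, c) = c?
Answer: -1200 + 2*√38 ≈ -1187.7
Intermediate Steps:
P(G) = √2*√G (P(G) = √(G + G) = √(2*G) = √2*√G)
U(g, m) = -5*m - 5*g² (U(g, m) = -5*(m + g²) = -5*m - 5*g²)
(U(-11, -1) + P(19))*2 = ((-5*(-1) - 5*(-11)²) + √2*√19)*2 = ((5 - 5*121) + √38)*2 = ((5 - 605) + √38)*2 = (-600 + √38)*2 = -1200 + 2*√38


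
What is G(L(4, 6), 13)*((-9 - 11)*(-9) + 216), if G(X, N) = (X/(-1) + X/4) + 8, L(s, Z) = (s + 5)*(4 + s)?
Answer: -18216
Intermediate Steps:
L(s, Z) = (4 + s)*(5 + s) (L(s, Z) = (5 + s)*(4 + s) = (4 + s)*(5 + s))
G(X, N) = 8 - 3*X/4 (G(X, N) = (X*(-1) + X*(¼)) + 8 = (-X + X/4) + 8 = -3*X/4 + 8 = 8 - 3*X/4)
G(L(4, 6), 13)*((-9 - 11)*(-9) + 216) = (8 - 3*(20 + 4² + 9*4)/4)*((-9 - 11)*(-9) + 216) = (8 - 3*(20 + 16 + 36)/4)*(-20*(-9) + 216) = (8 - ¾*72)*(180 + 216) = (8 - 54)*396 = -46*396 = -18216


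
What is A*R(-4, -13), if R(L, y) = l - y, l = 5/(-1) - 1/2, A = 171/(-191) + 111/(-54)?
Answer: -50725/2292 ≈ -22.131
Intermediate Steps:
A = -10145/3438 (A = 171*(-1/191) + 111*(-1/54) = -171/191 - 37/18 = -10145/3438 ≈ -2.9508)
l = -11/2 (l = 5*(-1) - 1*½ = -5 - ½ = -11/2 ≈ -5.5000)
R(L, y) = -11/2 - y
A*R(-4, -13) = -10145*(-11/2 - 1*(-13))/3438 = -10145*(-11/2 + 13)/3438 = -10145/3438*15/2 = -50725/2292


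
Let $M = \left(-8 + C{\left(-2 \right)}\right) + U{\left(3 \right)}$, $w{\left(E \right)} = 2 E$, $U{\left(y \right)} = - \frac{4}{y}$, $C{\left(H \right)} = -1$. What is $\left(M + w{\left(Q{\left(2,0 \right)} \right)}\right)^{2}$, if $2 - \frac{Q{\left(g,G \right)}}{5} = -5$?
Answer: $\frac{32041}{9} \approx 3560.1$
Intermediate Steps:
$Q{\left(g,G \right)} = 35$ ($Q{\left(g,G \right)} = 10 - -25 = 10 + 25 = 35$)
$M = - \frac{31}{3}$ ($M = \left(-8 - 1\right) - \frac{4}{3} = -9 - \frac{4}{3} = - \frac{31}{3} \approx -10.333$)
$\left(M + w{\left(Q{\left(2,0 \right)} \right)}\right)^{2} = \left(- \frac{31}{3} + 2 \cdot 35\right)^{2} = \left(- \frac{31}{3} + 70\right)^{2} = \left(\frac{179}{3}\right)^{2} = \frac{32041}{9}$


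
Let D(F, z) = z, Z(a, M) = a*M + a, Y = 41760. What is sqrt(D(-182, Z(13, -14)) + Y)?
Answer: sqrt(41591) ≈ 203.94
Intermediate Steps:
Z(a, M) = a + M*a (Z(a, M) = M*a + a = a + M*a)
sqrt(D(-182, Z(13, -14)) + Y) = sqrt(13*(1 - 14) + 41760) = sqrt(13*(-13) + 41760) = sqrt(-169 + 41760) = sqrt(41591)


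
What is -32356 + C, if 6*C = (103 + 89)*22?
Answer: -31652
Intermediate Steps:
C = 704 (C = ((103 + 89)*22)/6 = (192*22)/6 = (⅙)*4224 = 704)
-32356 + C = -32356 + 704 = -31652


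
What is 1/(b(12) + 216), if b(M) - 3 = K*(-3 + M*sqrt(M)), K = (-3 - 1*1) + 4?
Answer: 1/219 ≈ 0.0045662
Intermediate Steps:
K = 0 (K = (-3 - 1) + 4 = -4 + 4 = 0)
b(M) = 3 (b(M) = 3 + 0*(-3 + M*sqrt(M)) = 3 + 0*(-3 + M**(3/2)) = 3 + 0 = 3)
1/(b(12) + 216) = 1/(3 + 216) = 1/219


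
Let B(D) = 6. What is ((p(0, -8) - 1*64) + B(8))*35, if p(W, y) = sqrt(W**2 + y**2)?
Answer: -1750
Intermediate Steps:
((p(0, -8) - 1*64) + B(8))*35 = ((sqrt(0**2 + (-8)**2) - 1*64) + 6)*35 = ((sqrt(0 + 64) - 64) + 6)*35 = ((sqrt(64) - 64) + 6)*35 = ((8 - 64) + 6)*35 = (-56 + 6)*35 = -50*35 = -1750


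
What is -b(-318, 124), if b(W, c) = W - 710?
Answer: 1028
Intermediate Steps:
b(W, c) = -710 + W
-b(-318, 124) = -(-710 - 318) = -1*(-1028) = 1028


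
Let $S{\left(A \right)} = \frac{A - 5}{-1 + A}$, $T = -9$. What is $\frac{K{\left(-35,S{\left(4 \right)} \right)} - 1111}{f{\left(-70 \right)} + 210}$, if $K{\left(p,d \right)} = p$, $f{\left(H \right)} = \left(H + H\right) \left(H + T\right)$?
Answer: $- \frac{573}{5635} \approx -0.10169$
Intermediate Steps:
$S{\left(A \right)} = \frac{-5 + A}{-1 + A}$
$f{\left(H \right)} = 2 H \left(-9 + H\right)$ ($f{\left(H \right)} = \left(H + H\right) \left(H - 9\right) = 2 H \left(-9 + H\right)$)
$\frac{K{\left(-35,S{\left(4 \right)} \right)} - 1111}{f{\left(-70 \right)} + 210} = \frac{-35 - 1111}{2 \left(-70\right) \left(-9 - 70\right) + 210} = - \frac{1146}{2 \left(-70\right) \left(-79\right) + 210} = - \frac{1146}{11060 + 210} = - \frac{1146}{11270} = \left(-1146\right) \frac{1}{11270} = - \frac{573}{5635}$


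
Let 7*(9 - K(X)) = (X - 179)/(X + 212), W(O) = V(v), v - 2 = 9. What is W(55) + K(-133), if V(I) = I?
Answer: 11372/553 ≈ 20.564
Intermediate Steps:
v = 11 (v = 2 + 9 = 11)
W(O) = 11
K(X) = 9 - (-179 + X)/(7*(212 + X)) (K(X) = 9 - (X - 179)/(7*(X + 212)) = 9 - (-179 + X)/(7*(212 + X)))
W(55) + K(-133) = 11 + (13535 + 62*(-133))/(7*(212 - 133)) = 11 + (⅐)*(13535 - 8246)/79 = 11 + (⅐)*(1/79)*5289 = 11 + 5289/553 = 11372/553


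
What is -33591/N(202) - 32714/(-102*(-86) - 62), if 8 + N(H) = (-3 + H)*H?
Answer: -160735327/35005490 ≈ -4.5917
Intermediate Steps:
N(H) = -8 + H*(-3 + H) (N(H) = -8 + (-3 + H)*H = -8 + H*(-3 + H))
-33591/N(202) - 32714/(-102*(-86) - 62) = -33591/(-8 + 202**2 - 3*202) - 32714/(-102*(-86) - 62) = -33591/(-8 + 40804 - 606) - 32714/(8772 - 62) = -33591/40190 - 32714/8710 = -33591*1/40190 - 32714*1/8710 = -33591/40190 - 16357/4355 = -160735327/35005490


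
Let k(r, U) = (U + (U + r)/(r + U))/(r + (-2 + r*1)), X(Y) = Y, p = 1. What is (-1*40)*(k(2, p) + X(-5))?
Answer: 160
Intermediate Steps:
k(r, U) = (1 + U)/(-2 + 2*r) (k(r, U) = (U + (U + r)/(U + r))/(r + (-2 + r)) = (U + 1)/(-2 + 2*r) = (1 + U)/(-2 + 2*r))
(-1*40)*(k(2, p) + X(-5)) = (-1*40)*((1 + 1)/(2*(-1 + 2)) - 5) = -40*((½)*2/1 - 5) = -40*((½)*1*2 - 5) = -40*(1 - 5) = -40*(-4) = 160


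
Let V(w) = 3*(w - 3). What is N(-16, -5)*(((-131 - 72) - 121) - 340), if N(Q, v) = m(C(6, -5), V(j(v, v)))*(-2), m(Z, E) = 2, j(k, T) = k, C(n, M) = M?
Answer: 2656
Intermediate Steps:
V(w) = -9 + 3*w (V(w) = 3*(-3 + w) = -9 + 3*w)
N(Q, v) = -4 (N(Q, v) = 2*(-2) = -4)
N(-16, -5)*(((-131 - 72) - 121) - 340) = -4*(((-131 - 72) - 121) - 340) = -4*((-203 - 121) - 340) = -4*(-324 - 340) = -4*(-664) = 2656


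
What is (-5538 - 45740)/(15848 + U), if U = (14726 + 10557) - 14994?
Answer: -51278/26137 ≈ -1.9619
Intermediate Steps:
U = 10289 (U = 25283 - 14994 = 10289)
(-5538 - 45740)/(15848 + U) = (-5538 - 45740)/(15848 + 10289) = -51278/26137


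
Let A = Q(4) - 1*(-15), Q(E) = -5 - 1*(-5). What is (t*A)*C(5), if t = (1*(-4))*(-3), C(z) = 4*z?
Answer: 3600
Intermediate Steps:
Q(E) = 0 (Q(E) = -5 + 5 = 0)
A = 15 (A = 0 - 1*(-15) = 0 + 15 = 15)
t = 12 (t = -4*(-3) = 12)
(t*A)*C(5) = (12*15)*(4*5) = 180*20 = 3600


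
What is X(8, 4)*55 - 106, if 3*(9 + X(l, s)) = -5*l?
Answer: -4003/3 ≈ -1334.3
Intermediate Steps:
X(l, s) = -9 - 5*l/3 (X(l, s) = -9 + (-5*l)/3 = -9 - 5*l/3)
X(8, 4)*55 - 106 = (-9 - 5/3*8)*55 - 106 = (-9 - 40/3)*55 - 106 = -67/3*55 - 106 = -3685/3 - 106 = -4003/3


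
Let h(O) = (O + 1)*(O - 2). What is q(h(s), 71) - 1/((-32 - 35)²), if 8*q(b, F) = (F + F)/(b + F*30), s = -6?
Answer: 310039/38964520 ≈ 0.0079570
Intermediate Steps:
h(O) = (1 + O)*(-2 + O)
q(b, F) = F/(4*(b + 30*F)) (q(b, F) = ((F + F)/(b + F*30))/8 = ((2*F)/(b + 30*F))/8 = (2*F/(b + 30*F))/8 = F/(4*(b + 30*F)))
q(h(s), 71) - 1/((-32 - 35)²) = (¼)*71/((-2 + (-6)² - 1*(-6)) + 30*71) - 1/((-32 - 35)²) = (¼)*71/((-2 + 36 + 6) + 2130) - 1/((-67)²) = (¼)*71/(40 + 2130) - 1/4489 = (¼)*71/2170 - 1*1/4489 = (¼)*71*(1/2170) - 1/4489 = 71/8680 - 1/4489 = 310039/38964520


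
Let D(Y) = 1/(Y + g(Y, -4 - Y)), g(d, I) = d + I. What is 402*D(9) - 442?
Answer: -1808/5 ≈ -361.60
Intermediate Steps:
g(d, I) = I + d
D(Y) = 1/(-4 + Y) (D(Y) = 1/(Y + ((-4 - Y) + Y)) = 1/(Y - 4) = 1/(-4 + Y))
402*D(9) - 442 = 402/(-4 + 9) - 442 = 402/5 - 442 = -1808/5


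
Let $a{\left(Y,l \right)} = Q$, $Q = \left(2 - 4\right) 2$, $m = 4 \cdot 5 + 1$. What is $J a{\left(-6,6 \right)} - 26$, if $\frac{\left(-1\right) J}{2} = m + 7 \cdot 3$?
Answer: $310$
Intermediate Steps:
$m = 21$ ($m = 20 + 1 = 21$)
$Q = -4$ ($Q = \left(-2\right) 2 = -4$)
$a{\left(Y,l \right)} = -4$
$J = -84$ ($J = - 2 \left(21 + 7 \cdot 3\right) = - 2 \left(21 + 21\right) = \left(-2\right) 42 = -84$)
$J a{\left(-6,6 \right)} - 26 = \left(-84\right) \left(-4\right) - 26 = 336 - 26 = 310$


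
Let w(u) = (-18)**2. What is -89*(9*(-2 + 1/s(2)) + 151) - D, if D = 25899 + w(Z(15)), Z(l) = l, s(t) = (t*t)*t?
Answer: -305281/8 ≈ -38160.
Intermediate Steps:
s(t) = t**3 (s(t) = t**2*t = t**3)
w(u) = 324
D = 26223 (D = 25899 + 324 = 26223)
-89*(9*(-2 + 1/s(2)) + 151) - D = -89*(9*(-2 + 1/(2**3)) + 151) - 1*26223 = -89*(9*(-2 + 1/8) + 151) - 26223 = -89*(9*(-15/8) + 151) - 26223 = -89*(-135/8 + 151) - 26223 = -89*1073/8 - 26223 = -95497/8 - 26223 = -305281/8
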